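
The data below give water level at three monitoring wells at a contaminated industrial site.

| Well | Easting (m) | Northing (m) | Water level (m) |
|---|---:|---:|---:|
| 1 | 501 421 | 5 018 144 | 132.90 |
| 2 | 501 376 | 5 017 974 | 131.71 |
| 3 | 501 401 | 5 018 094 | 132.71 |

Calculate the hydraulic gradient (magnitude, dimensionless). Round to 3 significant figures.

With h = a·x + b·y + c and 1 as origin, the differences give:
  (-45)·a + (-170)·b = -1.19
  (-20)·a + (-50)·b = -0.19
Eliminate b (×(-50) and ×(-170), subtract): -1150·a = 27.200 → a = ∂h/∂x = -0.02365
Back-substitute: b = ∂h/∂y = +0.01326.
|∇h| = √(-0.02365² + 0.01326²) = 0.02711

0.0271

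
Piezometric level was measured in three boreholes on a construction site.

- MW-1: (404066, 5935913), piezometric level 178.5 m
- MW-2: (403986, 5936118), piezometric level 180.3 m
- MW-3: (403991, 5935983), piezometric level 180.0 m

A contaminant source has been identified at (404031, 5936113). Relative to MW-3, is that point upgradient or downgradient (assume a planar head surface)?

downgradient

Taking MW-1 as reference: MW-2−MW-1 = (-80, 205, +1.8); MW-3−MW-1 = (-75, 70, +1.5).
Solve a·Δx + b·Δy = Δh: det = (-80)·70 − (-75)·205 = 9775.
∂h/∂x = [(+1.8)·70 − (+1.5)·205] / 9775 = -0.01857
∂h/∂y = [(-80)·(+1.5) − (-75)·(+1.8)] / 9775 = +0.001535
Head at (404031, 5936113) = 178.5 + (-0.01857)·(-35) + (+0.001535)·(200) = 179.46 m.
That is lower than the 180.0 m at MW-3, so the point is downgradient.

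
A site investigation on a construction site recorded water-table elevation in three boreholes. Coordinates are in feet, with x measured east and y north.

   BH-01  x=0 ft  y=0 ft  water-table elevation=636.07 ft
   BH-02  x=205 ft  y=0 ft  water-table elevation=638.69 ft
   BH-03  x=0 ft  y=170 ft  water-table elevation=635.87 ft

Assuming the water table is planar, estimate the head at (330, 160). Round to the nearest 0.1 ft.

∂h/∂x = (638.69 − 636.07) / (205 − 0) = +0.01278
∂h/∂y = (635.87 − 636.07) / (170 − 0) = -0.001176
h(330, 160) = 636.07 + (+0.01278)·(330) + (-0.001176)·(160) = 636.07 +4.218 -0.188 = 640.099 ft.

640.1 ft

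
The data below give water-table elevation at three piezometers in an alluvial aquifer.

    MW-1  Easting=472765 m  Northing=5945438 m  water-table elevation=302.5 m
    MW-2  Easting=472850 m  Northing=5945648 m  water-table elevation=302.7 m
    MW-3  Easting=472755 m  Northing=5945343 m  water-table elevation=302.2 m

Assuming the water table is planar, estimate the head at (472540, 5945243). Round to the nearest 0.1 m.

Differences from MW-1: to MW-2 (Δx, Δy, Δh) = (85, 210, +0.2); to MW-3 = (-10, -95, -0.3).
Solve a·Δx + b·Δy = Δh: det = 85·(-95) − (-10)·210 = -5975.
∂h/∂x = [(+0.2)·(-95) − (-0.3)·210] / -5975 = -0.007364
∂h/∂y = [85·(-0.3) − (-10)·(+0.2)] / -5975 = +0.003933
h(472540, 5945243) = 302.5 + (-0.007364)·(-225) + (+0.003933)·(-195) = 302.5 +1.657 -0.767 = 303.390 m.

303.4 m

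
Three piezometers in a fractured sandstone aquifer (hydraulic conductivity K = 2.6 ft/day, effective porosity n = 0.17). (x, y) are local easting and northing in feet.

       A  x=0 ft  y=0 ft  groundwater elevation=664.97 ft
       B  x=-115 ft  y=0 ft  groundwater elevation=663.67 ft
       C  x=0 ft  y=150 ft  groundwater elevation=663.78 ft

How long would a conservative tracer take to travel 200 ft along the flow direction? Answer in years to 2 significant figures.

∂h/∂x = (663.67 − 664.97) / (-115 − 0) = +0.01130
∂h/∂y = (663.78 − 664.97) / (150 − 0) = -0.007933
|∇h| = √(0.01130² + -0.007933²) = 0.01381
Seepage velocity v = K·i/n = 2.6 × 0.01381 / 0.17 = 0.2112 ft/day.
t = 200 / 0.2112 = 947 days = 2.59 years.

2.6 years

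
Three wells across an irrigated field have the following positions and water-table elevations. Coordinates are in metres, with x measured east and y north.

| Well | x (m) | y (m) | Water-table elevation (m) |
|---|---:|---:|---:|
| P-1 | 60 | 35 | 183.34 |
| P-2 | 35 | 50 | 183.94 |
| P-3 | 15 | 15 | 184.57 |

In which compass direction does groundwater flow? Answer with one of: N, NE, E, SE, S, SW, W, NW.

With h = a·x + b·y + c and P-1 as origin, the differences give:
  (-25)·a + 15·b = +0.60
  (-45)·a + (-20)·b = +1.23
Eliminate b (×(-20) and ×15, subtract): 1175·a = -30.450 → a = ∂h/∂x = -0.02591
Back-substitute: b = ∂h/∂y = -0.003191.
Flow = −∇h = (+0.02591 east, +0.003191 north), which points east.

E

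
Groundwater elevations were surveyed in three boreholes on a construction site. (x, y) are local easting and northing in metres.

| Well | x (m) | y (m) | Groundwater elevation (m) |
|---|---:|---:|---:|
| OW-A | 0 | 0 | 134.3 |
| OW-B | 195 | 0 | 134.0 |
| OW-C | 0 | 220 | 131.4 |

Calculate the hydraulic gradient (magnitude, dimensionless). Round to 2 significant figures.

0.013

∂h/∂x = (134.0 − 134.3) / (195 − 0) = -0.001538
∂h/∂y = (131.4 − 134.3) / (220 − 0) = -0.01318
|∇h| = √(-0.001538² + -0.01318²) = 0.01327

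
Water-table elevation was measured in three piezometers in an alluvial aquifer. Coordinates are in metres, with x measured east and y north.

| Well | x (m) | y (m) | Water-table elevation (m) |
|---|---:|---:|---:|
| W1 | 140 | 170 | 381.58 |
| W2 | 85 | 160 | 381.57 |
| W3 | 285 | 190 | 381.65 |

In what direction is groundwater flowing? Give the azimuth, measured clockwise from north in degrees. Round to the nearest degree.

348°

With h = a·x + b·y + c and W1 as origin, the differences give:
  (-55)·a + (-10)·b = -0.01
  145·a + 20·b = +0.07
Eliminate b (×20 and ×(-10), subtract): 350·a = 0.500 → a = ∂h/∂x = +0.001429
Back-substitute: b = ∂h/∂y = -0.006857.
Flow direction (−∇h) has components (-0.001429 E, +0.006857 N).
Azimuth = atan2(E, N) = atan2(-0.001429, +0.006857) = 348.2° ≈ 348°.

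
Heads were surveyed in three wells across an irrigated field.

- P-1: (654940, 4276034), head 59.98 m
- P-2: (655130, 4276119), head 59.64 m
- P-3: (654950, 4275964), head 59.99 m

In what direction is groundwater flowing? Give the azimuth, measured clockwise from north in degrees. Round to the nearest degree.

Taking P-1 as reference: P-2−P-1 = (190, 85, -0.34); P-3−P-1 = (10, -70, +0.01).
Determinant of the coordinate differences = 190·(-70) − 10·85 = -14150.
∂h/∂x = [(-0.34)·(-70) − (+0.01)·85] / -14150 = -0.001622
∂h/∂y = [190·(+0.01) − 10·(-0.34)] / -14150 = -0.0003746
Flow direction (−∇h) has components (+0.001622 E, +0.0003746 N).
Azimuth = atan2(E, N) = atan2(+0.001622, +0.0003746) = 77.0° ≈ 077°.

077°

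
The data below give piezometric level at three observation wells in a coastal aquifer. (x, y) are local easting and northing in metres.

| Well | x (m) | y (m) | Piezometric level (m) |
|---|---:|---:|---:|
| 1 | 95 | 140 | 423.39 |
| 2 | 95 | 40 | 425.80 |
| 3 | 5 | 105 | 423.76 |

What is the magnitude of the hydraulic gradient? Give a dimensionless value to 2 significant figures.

With h = a·x + b·y + c and 1 as origin, the differences give:
  0·a + (-100)·b = +2.41
  (-90)·a + (-35)·b = +0.37
Eliminate b (×(-35) and ×(-100), subtract): -9000·a = -47.350 → a = ∂h/∂x = +0.005261
Back-substitute: b = ∂h/∂y = -0.02410.
|∇h| = √(0.005261² + -0.02410²) = 0.02467

0.025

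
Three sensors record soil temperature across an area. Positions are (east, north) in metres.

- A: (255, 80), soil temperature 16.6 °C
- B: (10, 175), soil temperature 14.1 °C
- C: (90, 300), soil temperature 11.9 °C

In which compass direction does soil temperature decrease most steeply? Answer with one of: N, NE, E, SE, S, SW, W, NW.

With T = a·x + b·y + c and A as origin, the differences give:
  (-245)·a + 95·b = -2.5
  (-165)·a + 220·b = -4.7
Eliminate b (×220 and ×95, subtract): -38225·a = -103.50 → a = ∂T/∂x = +0.002708
Back-substitute: b = ∂T/∂y = -0.01933.
Steepest decrease is along −∇f = (-0.002708 E, +0.01933 N) → north.

N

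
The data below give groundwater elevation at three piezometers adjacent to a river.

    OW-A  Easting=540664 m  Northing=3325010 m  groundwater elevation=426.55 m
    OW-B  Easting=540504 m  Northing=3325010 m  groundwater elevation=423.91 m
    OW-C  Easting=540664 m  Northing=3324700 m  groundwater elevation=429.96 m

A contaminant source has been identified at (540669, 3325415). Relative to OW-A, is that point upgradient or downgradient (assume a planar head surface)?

downgradient

∂h/∂x = (423.91 − 426.55) / (540504 − 540664) = +0.01650
∂h/∂y = (429.96 − 426.55) / (3324700 − 3325010) = -0.01100
Head at (540669, 3325415) = 426.55 + (+0.01650)·(5) + (-0.01100)·(405) = 422.18 m.
That is lower than the 426.55 m at OW-A, so the point is downgradient.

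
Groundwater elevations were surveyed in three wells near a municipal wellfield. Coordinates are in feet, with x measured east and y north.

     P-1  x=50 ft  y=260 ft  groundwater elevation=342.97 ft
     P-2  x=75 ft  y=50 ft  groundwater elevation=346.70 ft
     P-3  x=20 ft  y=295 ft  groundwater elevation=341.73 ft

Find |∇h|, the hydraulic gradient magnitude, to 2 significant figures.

0.028

With h = a·x + b·y + c and P-1 as origin, the differences give:
  25·a + (-210)·b = +3.73
  (-30)·a + 35·b = -1.24
Eliminate b (×35 and ×(-210), subtract): -5425·a = -129.850 → a = ∂h/∂x = +0.02394
Back-substitute: b = ∂h/∂y = -0.01491.
|∇h| = √(0.02394² + -0.01491²) = 0.0282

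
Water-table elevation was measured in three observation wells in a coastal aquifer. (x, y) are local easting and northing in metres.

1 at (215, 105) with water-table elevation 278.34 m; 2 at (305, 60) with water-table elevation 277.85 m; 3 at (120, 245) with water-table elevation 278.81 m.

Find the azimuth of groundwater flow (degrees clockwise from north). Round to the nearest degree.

085°

Taking 1 as reference: 2−1 = (90, -45, -0.49); 3−1 = (-95, 140, +0.47).
Determinant of the coordinate differences = 90·140 − (-95)·(-45) = 8325.
∂h/∂x = [(-0.49)·140 − (+0.47)·(-45)] / 8325 = -0.005700
∂h/∂y = [90·(+0.47) − (-95)·(-0.49)] / 8325 = -0.0005105
Flow direction (−∇h) has components (+0.005700 E, +0.0005105 N).
Azimuth = atan2(E, N) = atan2(+0.005700, +0.0005105) = 84.9° ≈ 085°.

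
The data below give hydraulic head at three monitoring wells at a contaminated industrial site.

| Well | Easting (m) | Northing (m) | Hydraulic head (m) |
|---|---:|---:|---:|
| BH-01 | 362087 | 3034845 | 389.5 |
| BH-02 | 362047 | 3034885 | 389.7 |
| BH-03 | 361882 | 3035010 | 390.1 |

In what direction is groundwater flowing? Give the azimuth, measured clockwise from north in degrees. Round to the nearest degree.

Three-point gradient (reference BH-01): Δ to BH-02 = (-40, 40, +0.2), Δ to BH-03 = (-205, 165, +0.6).
∂h/∂x = +0.005625, ∂h/∂y = +0.01062 (det = 1600).
Flow direction (−∇h) has components (-0.005625 E, -0.01062 N).
Azimuth = atan2(E, N) = atan2(-0.005625, -0.01062) = 207.9° ≈ 208°.

208°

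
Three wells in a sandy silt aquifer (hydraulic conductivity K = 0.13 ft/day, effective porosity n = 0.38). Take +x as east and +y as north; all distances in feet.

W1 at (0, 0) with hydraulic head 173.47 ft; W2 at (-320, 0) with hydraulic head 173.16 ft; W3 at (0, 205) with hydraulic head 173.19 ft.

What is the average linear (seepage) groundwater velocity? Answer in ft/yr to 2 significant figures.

∂h/∂x = (173.16 − 173.47) / (-320 − 0) = +0.0009688
∂h/∂y = (173.19 − 173.47) / (205 − 0) = -0.001366
|∇h| = √(0.0009688² + -0.001366²) = 0.001675
Seepage velocity v = K·i/n = 0.13 × 0.001675 / 0.38 = 0.000573 ft/day = 0.2093 ft/yr.

0.21 ft/yr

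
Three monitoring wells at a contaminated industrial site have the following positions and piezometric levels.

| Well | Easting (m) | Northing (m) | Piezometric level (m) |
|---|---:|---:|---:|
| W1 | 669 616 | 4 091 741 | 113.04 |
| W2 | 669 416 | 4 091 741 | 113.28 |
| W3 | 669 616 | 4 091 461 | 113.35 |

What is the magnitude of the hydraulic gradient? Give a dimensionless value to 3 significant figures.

∂h/∂x = (113.28 − 113.04) / (669416 − 669616) = -0.001200
∂h/∂y = (113.35 − 113.04) / (4091461 − 4091741) = -0.001107
|∇h| = √(-0.001200² + -0.001107²) = 0.001633

0.00163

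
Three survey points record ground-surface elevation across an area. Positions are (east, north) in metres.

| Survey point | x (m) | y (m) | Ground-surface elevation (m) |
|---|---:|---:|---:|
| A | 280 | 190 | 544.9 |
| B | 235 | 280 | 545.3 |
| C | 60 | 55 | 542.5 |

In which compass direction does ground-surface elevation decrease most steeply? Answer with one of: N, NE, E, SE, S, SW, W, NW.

With z = a·x + b·y + c and A as origin, the differences give:
  (-45)·a + 90·b = +0.4
  (-220)·a + (-135)·b = -2.4
Eliminate b (×(-135) and ×90, subtract): 25875·a = 162.00 → a = ∂z/∂x = +0.006261
Back-substitute: b = ∂z/∂y = +0.007575.
Steepest decrease is along −∇f = (-0.006261 E, -0.007575 N) → southwest.

SW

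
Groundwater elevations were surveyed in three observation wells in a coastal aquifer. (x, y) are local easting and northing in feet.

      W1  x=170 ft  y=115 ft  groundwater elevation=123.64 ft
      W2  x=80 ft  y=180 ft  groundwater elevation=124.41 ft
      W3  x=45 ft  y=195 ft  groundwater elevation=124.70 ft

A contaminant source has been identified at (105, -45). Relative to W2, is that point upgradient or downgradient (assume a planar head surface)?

Three-point gradient (reference W1): Δ to W2 = (-90, 65, +0.77), Δ to W3 = (-125, 80, +1.06).
∂h/∂x = -0.007892, ∂h/∂y = +0.0009189 (det = 925).
Head at (105, -45) = 123.64 + (-0.007892)·(-65) + (+0.0009189)·(-160) = 124.01 ft.
That is lower than the 124.41 ft at W2, so the point is downgradient.

downgradient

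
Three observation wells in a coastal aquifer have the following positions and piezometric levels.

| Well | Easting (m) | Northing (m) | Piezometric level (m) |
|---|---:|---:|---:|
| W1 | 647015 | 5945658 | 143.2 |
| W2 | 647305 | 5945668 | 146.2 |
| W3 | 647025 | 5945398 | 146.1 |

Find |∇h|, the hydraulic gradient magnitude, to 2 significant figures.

0.015

Differences from W1: to W2 (Δx, Δy, Δh) = (290, 10, +3.0); to W3 = (10, -260, +2.9).
Solve a·Δx + b·Δy = Δh: det = 290·(-260) − 10·10 = -75500.
∂h/∂x = [(+3.0)·(-260) − (+2.9)·10] / -75500 = +0.01072
∂h/∂y = [290·(+2.9) − 10·(+3.0)] / -75500 = -0.01074
|∇h| = √(0.01072² + -0.01074²) = 0.01517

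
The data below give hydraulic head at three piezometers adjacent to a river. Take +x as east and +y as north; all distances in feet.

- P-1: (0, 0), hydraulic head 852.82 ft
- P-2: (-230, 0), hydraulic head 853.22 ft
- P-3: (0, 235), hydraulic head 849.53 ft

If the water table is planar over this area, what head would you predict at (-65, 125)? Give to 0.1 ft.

851.2 ft

∂h/∂x = (853.22 − 852.82) / (-230 − 0) = -0.001739
∂h/∂y = (849.53 − 852.82) / (235 − 0) = -0.01400
h(-65, 125) = 852.82 + (-0.001739)·(-65) + (-0.01400)·(125) = 852.82 +0.113 -1.750 = 851.183 ft.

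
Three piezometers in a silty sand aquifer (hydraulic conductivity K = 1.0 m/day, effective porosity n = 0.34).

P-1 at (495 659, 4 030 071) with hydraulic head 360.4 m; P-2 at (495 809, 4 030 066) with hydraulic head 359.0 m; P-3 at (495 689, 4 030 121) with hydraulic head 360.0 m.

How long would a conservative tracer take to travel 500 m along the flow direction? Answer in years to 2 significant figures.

Taking P-1 as reference: P-2−P-1 = (150, -5, -1.4); P-3−P-1 = (30, 50, -0.4).
Determinant of the coordinate differences = 150·50 − 30·(-5) = 7650.
∂h/∂x = [(-1.4)·50 − (-0.4)·(-5)] / 7650 = -0.009412
∂h/∂y = [150·(-0.4) − 30·(-1.4)] / 7650 = -0.002353
|∇h| = √(-0.009412² + -0.002353²) = 0.009702
Seepage velocity v = K·i/n = 1.0 × 0.009702 / 0.34 = 0.02854 m/day.
t = 500 / 0.02854 = 1.752e+04 days = 48 years.

48 years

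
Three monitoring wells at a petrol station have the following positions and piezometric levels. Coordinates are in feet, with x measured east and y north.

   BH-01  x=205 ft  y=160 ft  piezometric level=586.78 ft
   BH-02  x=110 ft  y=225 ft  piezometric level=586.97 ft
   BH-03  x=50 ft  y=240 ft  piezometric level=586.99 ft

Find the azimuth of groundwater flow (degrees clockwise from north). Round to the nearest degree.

189°

Differences from BH-01: to BH-02 (Δx, Δy, Δh) = (-95, 65, +0.19); to BH-03 = (-155, 80, +0.21).
Solve a·Δx + b·Δy = Δh: det = (-95)·80 − (-155)·65 = 2475.
∂h/∂x = [(+0.19)·80 − (+0.21)·65] / 2475 = +0.0006263
∂h/∂y = [(-95)·(+0.21) − (-155)·(+0.19)] / 2475 = +0.003838
Flow direction (−∇h) has components (-0.0006263 E, -0.003838 N).
Azimuth = atan2(E, N) = atan2(-0.0006263, -0.003838) = 189.3° ≈ 189°.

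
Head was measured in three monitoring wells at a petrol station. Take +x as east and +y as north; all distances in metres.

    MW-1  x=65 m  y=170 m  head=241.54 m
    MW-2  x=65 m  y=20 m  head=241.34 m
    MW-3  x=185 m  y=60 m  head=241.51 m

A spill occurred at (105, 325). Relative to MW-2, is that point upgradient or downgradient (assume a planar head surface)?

Three-point gradient (reference MW-1): Δ to MW-2 = (0, -150, -0.20), Δ to MW-3 = (120, -110, -0.03).
∂h/∂x = +0.0009722, ∂h/∂y = +0.001333 (det = 18000).
Head at (105, 325) = 241.54 + (+0.0009722)·(40) + (+0.001333)·(155) = 241.79 m.
That is higher than the 241.34 m at MW-2, so the point is upgradient.

upgradient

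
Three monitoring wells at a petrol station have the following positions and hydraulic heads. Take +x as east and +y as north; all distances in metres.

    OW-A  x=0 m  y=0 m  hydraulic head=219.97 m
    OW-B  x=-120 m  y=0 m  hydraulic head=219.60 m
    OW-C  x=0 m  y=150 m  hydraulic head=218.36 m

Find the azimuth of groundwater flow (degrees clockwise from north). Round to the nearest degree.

∂h/∂x = (219.60 − 219.97) / (-120 − 0) = +0.003083
∂h/∂y = (218.36 − 219.97) / (150 − 0) = -0.01073
Flow direction (−∇h) has components (-0.003083 E, +0.01073 N).
Azimuth = atan2(E, N) = atan2(-0.003083, +0.01073) = 344.0° ≈ 344°.

344°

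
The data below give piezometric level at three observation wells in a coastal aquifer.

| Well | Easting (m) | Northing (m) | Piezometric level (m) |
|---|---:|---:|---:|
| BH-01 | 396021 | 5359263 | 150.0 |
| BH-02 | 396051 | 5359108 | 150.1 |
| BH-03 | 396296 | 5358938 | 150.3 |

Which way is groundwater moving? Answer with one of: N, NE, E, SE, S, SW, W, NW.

With h = a·x + b·y + c and BH-01 as origin, the differences give:
  30·a + (-155)·b = +0.1
  275·a + (-325)·b = +0.3
Eliminate b (×(-325) and ×(-155), subtract): 32875·a = 14.00 → a = ∂h/∂x = +0.0004259
Back-substitute: b = ∂h/∂y = -0.0005627.
Flow = −∇h = (-0.0004259 east, +0.0005627 north), which points northwest.

NW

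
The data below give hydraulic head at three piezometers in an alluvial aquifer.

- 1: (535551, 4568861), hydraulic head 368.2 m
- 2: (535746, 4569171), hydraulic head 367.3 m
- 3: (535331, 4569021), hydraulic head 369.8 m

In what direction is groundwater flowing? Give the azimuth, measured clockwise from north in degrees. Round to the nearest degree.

Three-point gradient (reference 1): Δ to 2 = (195, 310, -0.9), Δ to 3 = (-220, 160, +1.6).
∂h/∂x = -0.006439, ∂h/∂y = +0.001147 (det = 99400).
Flow direction (−∇h) has components (+0.006439 E, -0.001147 N).
Azimuth = atan2(E, N) = atan2(+0.006439, -0.001147) = 100.1° ≈ 100°.

100°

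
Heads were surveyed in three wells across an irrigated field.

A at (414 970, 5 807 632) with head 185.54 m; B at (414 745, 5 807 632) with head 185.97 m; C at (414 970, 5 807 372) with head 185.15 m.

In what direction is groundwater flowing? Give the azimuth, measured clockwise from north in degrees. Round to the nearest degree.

∂h/∂x = (185.97 − 185.54) / (414745 − 414970) = -0.001911
∂h/∂y = (185.15 − 185.54) / (5807372 − 5807632) = +0.001500
Flow direction (−∇h) has components (+0.001911 E, -0.001500 N).
Azimuth = atan2(E, N) = atan2(+0.001911, -0.001500) = 128.1° ≈ 128°.

128°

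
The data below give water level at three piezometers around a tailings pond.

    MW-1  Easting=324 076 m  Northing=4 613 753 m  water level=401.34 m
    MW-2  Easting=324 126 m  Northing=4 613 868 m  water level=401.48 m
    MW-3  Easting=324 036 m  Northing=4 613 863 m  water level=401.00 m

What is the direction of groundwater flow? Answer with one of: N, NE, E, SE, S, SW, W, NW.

W

Differences from MW-1: to MW-2 (Δx, Δy, Δh) = (50, 115, +0.14); to MW-3 = (-40, 110, -0.34).
Solve a·Δx + b·Δy = Δh: det = 50·110 − (-40)·115 = 10100.
∂h/∂x = [(+0.14)·110 − (-0.34)·115] / 10100 = +0.005396
∂h/∂y = [50·(-0.34) − (-40)·(+0.14)] / 10100 = -0.001129
Flow = −∇h = (-0.005396 east, +0.001129 north), which points west.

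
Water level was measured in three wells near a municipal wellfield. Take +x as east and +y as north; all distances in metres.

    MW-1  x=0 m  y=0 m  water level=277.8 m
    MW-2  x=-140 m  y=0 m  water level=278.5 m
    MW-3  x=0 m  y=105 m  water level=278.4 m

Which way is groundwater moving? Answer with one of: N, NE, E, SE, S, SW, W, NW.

SE

∂h/∂x = (278.5 − 277.8) / (-140 − 0) = -0.005000
∂h/∂y = (278.4 − 277.8) / (105 − 0) = +0.005714
Flow = −∇h = (+0.005000 east, -0.005714 north), which points southeast.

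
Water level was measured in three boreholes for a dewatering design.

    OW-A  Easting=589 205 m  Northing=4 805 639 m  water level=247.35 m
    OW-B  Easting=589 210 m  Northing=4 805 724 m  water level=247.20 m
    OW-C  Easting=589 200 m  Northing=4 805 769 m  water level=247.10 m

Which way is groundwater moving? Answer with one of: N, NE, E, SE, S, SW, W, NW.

NW

With h = a·x + b·y + c and OW-A as origin, the differences give:
  5·a + 85·b = -0.15
  (-5)·a + 130·b = -0.25
Eliminate b (×130 and ×85, subtract): 1075·a = 1.750 → a = ∂h/∂x = +0.001628
Back-substitute: b = ∂h/∂y = -0.001860.
Flow = −∇h = (-0.001628 east, +0.001860 north), which points northwest.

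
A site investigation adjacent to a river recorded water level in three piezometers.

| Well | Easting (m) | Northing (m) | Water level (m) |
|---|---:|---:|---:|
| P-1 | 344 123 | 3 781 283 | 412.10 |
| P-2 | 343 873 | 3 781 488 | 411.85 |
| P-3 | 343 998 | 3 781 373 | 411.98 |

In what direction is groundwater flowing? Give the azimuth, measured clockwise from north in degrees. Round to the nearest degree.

Differences from P-1: to P-2 (Δx, Δy, Δh) = (-250, 205, -0.25); to P-3 = (-125, 90, -0.12).
Determinant of the coordinate differences = (-250)·90 − (-125)·205 = 3125.
∂h/∂x = [(-0.25)·90 − (-0.12)·205] / 3125 = +0.0006720
∂h/∂y = [(-250)·(-0.12) − (-125)·(-0.25)] / 3125 = -0.0004000
Flow direction (−∇h) has components (-0.0006720 E, +0.0004000 N).
Azimuth = atan2(E, N) = atan2(-0.0006720, +0.0004000) = 300.8° ≈ 301°.

301°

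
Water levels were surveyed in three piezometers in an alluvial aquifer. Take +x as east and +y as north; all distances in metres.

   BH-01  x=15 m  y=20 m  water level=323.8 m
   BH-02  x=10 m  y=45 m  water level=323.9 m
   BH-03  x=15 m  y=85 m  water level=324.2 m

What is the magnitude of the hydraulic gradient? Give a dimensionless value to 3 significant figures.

Differences from BH-01: to BH-02 (Δx, Δy, Δh) = (-5, 25, +0.1); to BH-03 = (0, 65, +0.4).
Determinant of the coordinate differences = (-5)·65 − 0·25 = -325.
∂h/∂x = [(+0.1)·65 − (+0.4)·25] / -325 = +0.01077
∂h/∂y = [(-5)·(+0.4) − 0·(+0.1)] / -325 = +0.006154
|∇h| = √(0.01077² + 0.006154²) = 0.0124

0.0124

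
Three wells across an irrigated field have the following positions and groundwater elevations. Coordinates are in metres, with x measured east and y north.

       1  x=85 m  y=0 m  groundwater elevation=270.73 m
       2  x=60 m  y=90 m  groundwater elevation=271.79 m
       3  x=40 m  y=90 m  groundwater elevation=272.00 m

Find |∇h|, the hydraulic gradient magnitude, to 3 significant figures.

0.0137

With h = a·x + b·y + c and 1 as origin, the differences give:
  (-25)·a + 90·b = +1.06
  (-45)·a + 90·b = +1.27
Eliminate b (×90 and ×90, subtract): 1800·a = -18.900 → a = ∂h/∂x = -0.01050
Back-substitute: b = ∂h/∂y = +0.008861.
|∇h| = √(-0.01050² + 0.008861²) = 0.01374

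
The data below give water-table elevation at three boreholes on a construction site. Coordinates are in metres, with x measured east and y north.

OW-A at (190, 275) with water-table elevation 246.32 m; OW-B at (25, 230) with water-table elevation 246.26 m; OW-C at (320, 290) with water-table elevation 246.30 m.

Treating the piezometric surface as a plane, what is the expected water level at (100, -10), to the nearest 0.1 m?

With h = a·x + b·y + c and OW-A as origin, the differences give:
  (-165)·a + (-45)·b = -0.06
  130·a + 15·b = -0.02
Eliminate b (×15 and ×(-45), subtract): 3375·a = -1.800 → a = ∂h/∂x = -0.0005333
Back-substitute: b = ∂h/∂y = +0.003289.
h(100, -10) = 246.32 + (-0.0005333)·(-90) + (+0.003289)·(-285) = 246.32 +0.048 -0.937 = 245.431 m.

245.4 m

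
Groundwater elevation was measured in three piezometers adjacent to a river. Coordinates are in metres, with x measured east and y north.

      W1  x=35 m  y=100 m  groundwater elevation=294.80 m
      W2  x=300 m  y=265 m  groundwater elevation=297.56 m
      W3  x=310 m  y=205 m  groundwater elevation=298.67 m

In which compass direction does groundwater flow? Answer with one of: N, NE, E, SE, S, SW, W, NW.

NW

With h = a·x + b·y + c and W1 as origin, the differences give:
  265·a + 165·b = +2.76
  275·a + 105·b = +3.87
Eliminate b (×105 and ×165, subtract): -17550·a = -348.750 → a = ∂h/∂x = +0.01987
Back-substitute: b = ∂h/∂y = -0.01519.
Flow = −∇h = (-0.01987 east, +0.01519 north), which points northwest.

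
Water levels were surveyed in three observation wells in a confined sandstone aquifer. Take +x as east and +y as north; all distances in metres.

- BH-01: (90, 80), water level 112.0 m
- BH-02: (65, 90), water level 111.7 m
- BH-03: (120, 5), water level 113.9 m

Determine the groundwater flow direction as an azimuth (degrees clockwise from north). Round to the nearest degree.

355°

With h = a·x + b·y + c and BH-01 as origin, the differences give:
  (-25)·a + 10·b = -0.3
  30·a + (-75)·b = +1.9
Eliminate b (×(-75) and ×10, subtract): 1575·a = 3.50 → a = ∂h/∂x = +0.002222
Back-substitute: b = ∂h/∂y = -0.02444.
Flow direction (−∇h) has components (-0.002222 E, +0.02444 N).
Azimuth = atan2(E, N) = atan2(-0.002222, +0.02444) = 354.8° ≈ 355°.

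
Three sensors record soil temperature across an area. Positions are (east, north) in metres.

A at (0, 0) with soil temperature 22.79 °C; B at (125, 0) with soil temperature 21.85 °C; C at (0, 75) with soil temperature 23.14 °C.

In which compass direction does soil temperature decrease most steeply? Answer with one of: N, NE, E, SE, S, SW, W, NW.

SE

∂T/∂x = (21.85 − 22.79) / (125 − 0) = -0.007520
∂T/∂y = (23.14 − 22.79) / (75 − 0) = +0.004667
Steepest decrease is along −∇f = (+0.007520 E, -0.004667 N) → southeast.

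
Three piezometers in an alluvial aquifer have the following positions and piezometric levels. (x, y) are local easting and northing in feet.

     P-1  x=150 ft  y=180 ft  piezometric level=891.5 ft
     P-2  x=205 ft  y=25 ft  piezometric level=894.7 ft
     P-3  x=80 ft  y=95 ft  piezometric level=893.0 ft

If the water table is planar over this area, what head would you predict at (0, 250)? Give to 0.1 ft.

889.7 ft

With h = a·x + b·y + c and P-1 as origin, the differences give:
  55·a + (-155)·b = +3.2
  (-70)·a + (-85)·b = +1.5
Eliminate b (×(-85) and ×(-155), subtract): -15525·a = -39.50 → a = ∂h/∂x = +0.002544
Back-substitute: b = ∂h/∂y = -0.01974.
h(0, 250) = 891.5 + (+0.002544)·(-150) + (-0.01974)·(70) = 891.5 -0.382 -1.382 = 889.736 ft.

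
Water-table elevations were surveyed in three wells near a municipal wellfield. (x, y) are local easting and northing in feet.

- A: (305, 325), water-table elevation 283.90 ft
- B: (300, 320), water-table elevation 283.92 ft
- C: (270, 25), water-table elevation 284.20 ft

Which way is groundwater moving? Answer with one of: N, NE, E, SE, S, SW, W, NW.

Differences from A: to B (Δx, Δy, Δh) = (-5, -5, +0.02); to C = (-35, -300, +0.30).
Solve a·Δx + b·Δy = Δh: det = (-5)·(-300) − (-35)·(-5) = 1325.
∂h/∂x = [(+0.02)·(-300) − (+0.30)·(-5)] / 1325 = -0.003396
∂h/∂y = [(-5)·(+0.30) − (-35)·(+0.02)] / 1325 = -0.0006038
Flow = −∇h = (+0.003396 east, +0.0006038 north), which points east.

E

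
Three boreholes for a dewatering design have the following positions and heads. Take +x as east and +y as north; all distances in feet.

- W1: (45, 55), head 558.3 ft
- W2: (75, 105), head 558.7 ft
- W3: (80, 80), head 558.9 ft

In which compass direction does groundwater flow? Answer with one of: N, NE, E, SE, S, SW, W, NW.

With h = a·x + b·y + c and W1 as origin, the differences give:
  30·a + 50·b = +0.4
  35·a + 25·b = +0.6
Eliminate b (×25 and ×50, subtract): -1000·a = -20.00 → a = ∂h/∂x = +0.02000
Back-substitute: b = ∂h/∂y = -0.004000.
Flow = −∇h = (-0.02000 east, +0.004000 north), which points west.

W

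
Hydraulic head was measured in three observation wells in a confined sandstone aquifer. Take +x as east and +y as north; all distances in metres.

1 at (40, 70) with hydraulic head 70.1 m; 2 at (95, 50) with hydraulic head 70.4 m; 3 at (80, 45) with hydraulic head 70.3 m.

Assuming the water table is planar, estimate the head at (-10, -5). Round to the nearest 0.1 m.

69.7 m

Taking 1 as reference: 2−1 = (55, -20, +0.3); 3−1 = (40, -25, +0.2).
Solve a·Δx + b·Δy = Δh: det = 55·(-25) − 40·(-20) = -575.
∂h/∂x = [(+0.3)·(-25) − (+0.2)·(-20)] / -575 = +0.006087
∂h/∂y = [55·(+0.2) − 40·(+0.3)] / -575 = +0.001739
h(-10, -5) = 70.1 + (+0.006087)·(-50) + (+0.001739)·(-75) = 70.1 -0.304 -0.130 = 69.665 m.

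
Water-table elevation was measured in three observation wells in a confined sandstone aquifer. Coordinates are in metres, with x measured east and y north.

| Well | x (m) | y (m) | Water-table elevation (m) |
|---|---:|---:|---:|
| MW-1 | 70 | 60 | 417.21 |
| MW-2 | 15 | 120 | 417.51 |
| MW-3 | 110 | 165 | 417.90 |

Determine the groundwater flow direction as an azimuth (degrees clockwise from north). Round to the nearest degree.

Taking MW-1 as reference: MW-2−MW-1 = (-55, 60, +0.30); MW-3−MW-1 = (40, 105, +0.69).
Solve a·Δx + b·Δy = Δh: det = (-55)·105 − 40·60 = -8175.
∂h/∂x = [(+0.30)·105 − (+0.69)·60] / -8175 = +0.001211
∂h/∂y = [(-55)·(+0.69) − 40·(+0.30)] / -8175 = +0.006110
Flow direction (−∇h) has components (-0.001211 E, -0.006110 N).
Azimuth = atan2(E, N) = atan2(-0.001211, -0.006110) = 191.2° ≈ 191°.

191°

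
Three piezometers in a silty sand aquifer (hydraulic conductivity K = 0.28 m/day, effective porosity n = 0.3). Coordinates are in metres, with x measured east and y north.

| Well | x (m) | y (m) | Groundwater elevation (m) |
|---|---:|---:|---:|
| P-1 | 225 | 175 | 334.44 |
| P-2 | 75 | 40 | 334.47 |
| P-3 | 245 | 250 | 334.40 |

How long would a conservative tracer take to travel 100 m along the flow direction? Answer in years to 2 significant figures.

400 years

With h = a·x + b·y + c and P-1 as origin, the differences give:
  (-150)·a + (-135)·b = +0.03
  20·a + 75·b = -0.04
Eliminate b (×75 and ×(-135), subtract): -8550·a = -3.150 → a = ∂h/∂x = +0.0003684
Back-substitute: b = ∂h/∂y = -0.0006316.
|∇h| = √(0.0003684² + -0.0006316²) = 0.0007312
Seepage velocity v = K·i/n = 0.28 × 0.0007312 / 0.3 = 0.0006825 m/day.
t = 100 / 0.0006825 = 1.465e+05 days = 401 years.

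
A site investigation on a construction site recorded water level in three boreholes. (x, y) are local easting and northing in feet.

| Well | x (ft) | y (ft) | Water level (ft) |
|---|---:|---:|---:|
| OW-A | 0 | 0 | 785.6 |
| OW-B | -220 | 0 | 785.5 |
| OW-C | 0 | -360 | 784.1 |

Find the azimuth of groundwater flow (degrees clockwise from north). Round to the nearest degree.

∂h/∂x = (785.5 − 785.6) / (-220 − 0) = +0.0004545
∂h/∂y = (784.1 − 785.6) / (-360 − 0) = +0.004167
Flow direction (−∇h) has components (-0.0004545 E, -0.004167 N).
Azimuth = atan2(E, N) = atan2(-0.0004545, -0.004167) = 186.2° ≈ 186°.

186°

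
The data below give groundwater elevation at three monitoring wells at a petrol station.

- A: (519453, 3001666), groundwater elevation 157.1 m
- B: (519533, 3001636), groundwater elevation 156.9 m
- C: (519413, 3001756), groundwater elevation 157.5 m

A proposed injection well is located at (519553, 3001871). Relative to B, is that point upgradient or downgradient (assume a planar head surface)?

Differences from A: to B (Δx, Δy, Δh) = (80, -30, -0.2); to C = (-40, 90, +0.4).
Solve a·Δx + b·Δy = Δh: det = 80·90 − (-40)·(-30) = 6000.
∂h/∂x = [(-0.2)·90 − (+0.4)·(-30)] / 6000 = -0.0010000
∂h/∂y = [80·(+0.4) − (-40)·(-0.2)] / 6000 = +0.004000
Head at (519553, 3001871) = 157.1 + (-0.0010000)·(100) + (+0.004000)·(205) = 157.82 m.
That is higher than the 156.9 m at B, so the point is upgradient.

upgradient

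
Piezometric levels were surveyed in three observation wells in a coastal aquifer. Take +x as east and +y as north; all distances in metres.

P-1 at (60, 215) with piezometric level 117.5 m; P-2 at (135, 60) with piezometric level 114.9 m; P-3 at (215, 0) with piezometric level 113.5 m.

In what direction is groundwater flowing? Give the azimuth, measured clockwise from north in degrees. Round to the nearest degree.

149°

With h = a·x + b·y + c and P-1 as origin, the differences give:
  75·a + (-155)·b = -2.6
  155·a + (-215)·b = -4.0
Eliminate b (×(-215) and ×(-155), subtract): 7900·a = -61.00 → a = ∂h/∂x = -0.007722
Back-substitute: b = ∂h/∂y = +0.01304.
Flow direction (−∇h) has components (+0.007722 E, -0.01304 N).
Azimuth = atan2(E, N) = atan2(+0.007722, -0.01304) = 149.4° ≈ 149°.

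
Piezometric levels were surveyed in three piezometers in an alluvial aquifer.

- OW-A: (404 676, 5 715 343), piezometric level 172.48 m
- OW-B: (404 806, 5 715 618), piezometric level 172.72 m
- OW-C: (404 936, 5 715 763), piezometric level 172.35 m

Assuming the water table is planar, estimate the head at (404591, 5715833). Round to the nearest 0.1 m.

175.5 m

Differences from OW-A: to OW-B (Δx, Δy, Δh) = (130, 275, +0.24); to OW-C = (260, 420, -0.13).
Solve a·Δx + b·Δy = Δh: det = 130·420 − 260·275 = -16900.
∂h/∂x = [(+0.24)·420 − (-0.13)·275] / -16900 = -0.008080
∂h/∂y = [130·(-0.13) − 260·(+0.24)] / -16900 = +0.004692
h(404591, 5715833) = 172.48 + (-0.008080)·(-85) + (+0.004692)·(490) = 172.48 +0.687 +2.299 = 175.466 m.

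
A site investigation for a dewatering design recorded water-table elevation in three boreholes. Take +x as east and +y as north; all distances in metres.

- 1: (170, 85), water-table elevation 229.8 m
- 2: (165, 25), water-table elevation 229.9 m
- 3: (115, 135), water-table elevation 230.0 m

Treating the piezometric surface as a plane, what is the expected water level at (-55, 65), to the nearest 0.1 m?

230.9 m

With h = a·x + b·y + c and 1 as origin, the differences give:
  (-5)·a + (-60)·b = +0.1
  (-55)·a + 50·b = +0.2
Eliminate b (×50 and ×(-60), subtract): -3550·a = 17.00 → a = ∂h/∂x = -0.004789
Back-substitute: b = ∂h/∂y = -0.001268.
h(-55, 65) = 229.8 + (-0.004789)·(-225) + (-0.001268)·(-20) = 229.8 +1.077 +0.025 = 230.903 m.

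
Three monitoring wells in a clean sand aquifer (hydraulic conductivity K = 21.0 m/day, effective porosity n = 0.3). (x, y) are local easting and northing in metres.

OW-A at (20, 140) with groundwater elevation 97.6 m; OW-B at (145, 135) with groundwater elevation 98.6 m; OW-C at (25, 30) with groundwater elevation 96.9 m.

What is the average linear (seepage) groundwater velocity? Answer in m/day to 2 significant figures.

0.75 m/day

With h = a·x + b·y + c and OW-A as origin, the differences give:
  125·a + (-5)·b = +1.0
  5·a + (-110)·b = -0.7
Eliminate b (×(-110) and ×(-5), subtract): -13725·a = -113.50 → a = ∂h/∂x = +0.008270
Back-substitute: b = ∂h/∂y = +0.006740.
|∇h| = √(0.008270² + 0.006740²) = 0.01067
Seepage velocity v = K·i/n = 21.0 × 0.01067 / 0.3 = 0.7469 m/day.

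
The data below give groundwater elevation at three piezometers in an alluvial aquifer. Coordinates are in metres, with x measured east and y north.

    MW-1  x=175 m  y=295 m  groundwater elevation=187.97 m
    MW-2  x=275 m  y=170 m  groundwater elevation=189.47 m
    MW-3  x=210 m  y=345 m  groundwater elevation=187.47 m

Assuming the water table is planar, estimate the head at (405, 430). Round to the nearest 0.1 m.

Three-point gradient (reference MW-1): Δ to MW-2 = (100, -125, +1.50), Δ to MW-3 = (35, 50, -0.50).
∂h/∂x = +0.001333, ∂h/∂y = -0.01093 (det = 9375).
h(405, 430) = 187.97 + (+0.001333)·(230) + (-0.01093)·(135) = 187.97 +0.307 -1.476 = 186.801 m.

186.8 m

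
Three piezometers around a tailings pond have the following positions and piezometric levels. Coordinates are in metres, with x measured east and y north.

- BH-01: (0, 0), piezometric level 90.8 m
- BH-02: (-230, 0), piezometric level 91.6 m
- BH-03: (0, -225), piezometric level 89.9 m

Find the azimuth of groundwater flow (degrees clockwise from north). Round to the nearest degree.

∂h/∂x = (91.6 − 90.8) / (-230 − 0) = -0.003478
∂h/∂y = (89.9 − 90.8) / (-225 − 0) = +0.004000
Flow direction (−∇h) has components (+0.003478 E, -0.004000 N).
Azimuth = atan2(E, N) = atan2(+0.003478, -0.004000) = 139.0° ≈ 139°.

139°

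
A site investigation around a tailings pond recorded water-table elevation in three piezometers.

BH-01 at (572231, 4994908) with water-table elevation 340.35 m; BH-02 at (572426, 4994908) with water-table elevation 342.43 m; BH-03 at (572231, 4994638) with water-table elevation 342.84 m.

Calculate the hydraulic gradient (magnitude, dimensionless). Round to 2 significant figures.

0.014

∂h/∂x = (342.43 − 340.35) / (572426 − 572231) = +0.01067
∂h/∂y = (342.84 − 340.35) / (4994638 − 4994908) = -0.009222
|∇h| = √(0.01067² + -0.009222²) = 0.0141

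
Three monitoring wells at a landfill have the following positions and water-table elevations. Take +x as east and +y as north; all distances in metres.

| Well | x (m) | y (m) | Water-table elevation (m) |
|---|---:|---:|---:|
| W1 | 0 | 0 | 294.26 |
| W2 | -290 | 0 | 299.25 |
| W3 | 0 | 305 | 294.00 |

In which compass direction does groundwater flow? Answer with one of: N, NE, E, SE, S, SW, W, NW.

E

∂h/∂x = (299.25 − 294.26) / (-290 − 0) = -0.01721
∂h/∂y = (294.00 − 294.26) / (305 − 0) = -0.0008525
Flow = −∇h = (+0.01721 east, +0.0008525 north), which points east.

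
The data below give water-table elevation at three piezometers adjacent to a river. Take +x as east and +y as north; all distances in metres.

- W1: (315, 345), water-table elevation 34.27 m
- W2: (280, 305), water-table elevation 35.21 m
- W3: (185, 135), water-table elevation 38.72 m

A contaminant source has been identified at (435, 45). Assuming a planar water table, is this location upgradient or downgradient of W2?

Differences from W1: to W2 (Δx, Δy, Δh) = (-35, -40, +0.94); to W3 = (-130, -210, +4.45).
Solve a·Δx + b·Δy = Δh: det = (-35)·(-210) − (-130)·(-40) = 2150.
∂h/∂x = [(+0.94)·(-210) − (+4.45)·(-40)] / 2150 = -0.009023
∂h/∂y = [(-35)·(+4.45) − (-130)·(+0.94)] / 2150 = -0.01560
Head at (435, 45) = 34.27 + (-0.009023)·(120) + (-0.01560)·(-300) = 37.87 m.
That is higher than the 35.21 m at W2, so the point is upgradient.

upgradient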